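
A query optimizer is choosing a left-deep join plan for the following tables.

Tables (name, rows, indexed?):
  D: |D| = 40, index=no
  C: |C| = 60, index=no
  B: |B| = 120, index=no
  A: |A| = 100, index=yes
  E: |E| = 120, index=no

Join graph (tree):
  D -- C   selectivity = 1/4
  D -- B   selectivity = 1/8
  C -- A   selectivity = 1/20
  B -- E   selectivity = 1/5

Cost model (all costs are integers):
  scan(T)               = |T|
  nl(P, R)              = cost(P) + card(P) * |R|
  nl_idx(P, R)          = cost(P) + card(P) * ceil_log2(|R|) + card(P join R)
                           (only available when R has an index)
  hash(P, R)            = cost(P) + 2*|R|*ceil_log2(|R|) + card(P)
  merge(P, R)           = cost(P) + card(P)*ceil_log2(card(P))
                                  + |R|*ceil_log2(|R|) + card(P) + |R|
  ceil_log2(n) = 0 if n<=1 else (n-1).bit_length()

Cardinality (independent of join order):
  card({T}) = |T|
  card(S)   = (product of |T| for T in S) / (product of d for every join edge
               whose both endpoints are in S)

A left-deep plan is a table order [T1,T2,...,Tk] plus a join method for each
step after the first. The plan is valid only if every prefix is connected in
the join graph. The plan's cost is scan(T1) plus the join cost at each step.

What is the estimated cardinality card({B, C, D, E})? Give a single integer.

216000

Tables in S: B(120), C(60), D(40), E(120)
Edges inside S: D-C(d=4), D-B(d=8), B-E(d=5)
numerator = 120 * 60 * 40 * 120 = 34560000
denominator = 4 * 8 * 5 = 160
card(S) = 34560000 / 160 = 216000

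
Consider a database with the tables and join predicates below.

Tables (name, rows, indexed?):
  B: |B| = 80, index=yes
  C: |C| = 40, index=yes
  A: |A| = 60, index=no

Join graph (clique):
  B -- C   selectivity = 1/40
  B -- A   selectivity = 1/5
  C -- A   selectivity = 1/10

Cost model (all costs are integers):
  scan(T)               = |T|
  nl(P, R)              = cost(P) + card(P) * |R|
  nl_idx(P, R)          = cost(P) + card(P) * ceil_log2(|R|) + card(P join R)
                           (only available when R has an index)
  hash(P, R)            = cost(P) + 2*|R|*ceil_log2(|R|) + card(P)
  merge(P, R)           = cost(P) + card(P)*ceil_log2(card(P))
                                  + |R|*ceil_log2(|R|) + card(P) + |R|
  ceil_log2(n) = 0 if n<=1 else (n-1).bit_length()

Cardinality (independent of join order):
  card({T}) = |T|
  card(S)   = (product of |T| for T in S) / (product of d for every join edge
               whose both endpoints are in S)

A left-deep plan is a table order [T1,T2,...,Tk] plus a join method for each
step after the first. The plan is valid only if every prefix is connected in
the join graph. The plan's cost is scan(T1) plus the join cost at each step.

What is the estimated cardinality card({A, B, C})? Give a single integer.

96

Tables in S: A(60), B(80), C(40)
Edges inside S: B-C(d=40), B-A(d=5), C-A(d=10)
numerator = 60 * 80 * 40 = 192000
denominator = 40 * 5 * 10 = 2000
card(S) = 192000 / 2000 = 96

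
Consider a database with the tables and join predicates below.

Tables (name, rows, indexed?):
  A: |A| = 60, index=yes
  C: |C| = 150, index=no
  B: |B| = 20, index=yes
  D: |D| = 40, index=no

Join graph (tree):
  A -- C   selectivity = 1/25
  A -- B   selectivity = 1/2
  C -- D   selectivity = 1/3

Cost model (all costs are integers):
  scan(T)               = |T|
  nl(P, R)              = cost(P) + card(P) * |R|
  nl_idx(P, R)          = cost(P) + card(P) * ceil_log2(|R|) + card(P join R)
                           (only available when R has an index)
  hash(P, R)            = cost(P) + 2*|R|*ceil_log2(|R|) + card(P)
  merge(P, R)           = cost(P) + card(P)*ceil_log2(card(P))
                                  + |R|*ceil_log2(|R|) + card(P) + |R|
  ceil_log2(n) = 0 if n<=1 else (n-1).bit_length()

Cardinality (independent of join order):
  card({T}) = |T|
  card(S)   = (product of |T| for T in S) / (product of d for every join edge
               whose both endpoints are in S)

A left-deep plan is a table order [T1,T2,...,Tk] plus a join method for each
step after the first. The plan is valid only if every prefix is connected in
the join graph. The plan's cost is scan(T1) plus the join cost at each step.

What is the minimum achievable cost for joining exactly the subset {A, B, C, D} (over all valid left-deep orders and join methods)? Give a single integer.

Selinger DP over subsets of {A,B,C,D}:
  {A}: scan cost=60, card=60
  {C}: scan cost=150, card=150
  {B}: scan cost=20, card=20
  {D}: scan cost=40, card=40
  {AC}: card=360; try (A,hash)→1020, (A,nl_idx)→1410, (C,merge)→1830, (A,merge)→1920, (C,hash)→2520, (C,nl)→9060 …(+1); best=1020 via (A,hash)
  {AB}: card=600; try (B,hash)→320, (A,merge)→560, (B,merge)→600, (A,nl_idx)→740, (A,hash)→760, (B,nl_idx)→960 …(+2); best=320 via (B,hash)
  {CD}: card=2000; try (D,hash)→780, (C,merge)→1670, (D,merge)→1780, (C,hash)→2480, (C,nl)→6040, (D,nl)→6150; best=780 via (D,hash)
  {ABC}: card=3600; try (B,hash)→1580, (C,hash)→3320, (B,merge)→4740, (B,nl_idx)→6420, (B,nl)→8220, (C,merge)→8270 …(+1); best=1580 via (B,hash)
  {ACD}: card=4800; try (D,hash)→1860, (A,hash)→3500, (D,merge)→4900, (D,nl)→15420, (A,nl_idx)→17580, (A,merge)→25200 …(+1); best=1860 via (D,hash)
  {ABCD}: card=48000; try (D,hash)→5660, (B,hash)→6860, (D,merge)→48660, (B,merge)→69180, (B,nl_idx)→73860, (B,nl)→97860 …(+1); best=5660 via (D,hash)

5660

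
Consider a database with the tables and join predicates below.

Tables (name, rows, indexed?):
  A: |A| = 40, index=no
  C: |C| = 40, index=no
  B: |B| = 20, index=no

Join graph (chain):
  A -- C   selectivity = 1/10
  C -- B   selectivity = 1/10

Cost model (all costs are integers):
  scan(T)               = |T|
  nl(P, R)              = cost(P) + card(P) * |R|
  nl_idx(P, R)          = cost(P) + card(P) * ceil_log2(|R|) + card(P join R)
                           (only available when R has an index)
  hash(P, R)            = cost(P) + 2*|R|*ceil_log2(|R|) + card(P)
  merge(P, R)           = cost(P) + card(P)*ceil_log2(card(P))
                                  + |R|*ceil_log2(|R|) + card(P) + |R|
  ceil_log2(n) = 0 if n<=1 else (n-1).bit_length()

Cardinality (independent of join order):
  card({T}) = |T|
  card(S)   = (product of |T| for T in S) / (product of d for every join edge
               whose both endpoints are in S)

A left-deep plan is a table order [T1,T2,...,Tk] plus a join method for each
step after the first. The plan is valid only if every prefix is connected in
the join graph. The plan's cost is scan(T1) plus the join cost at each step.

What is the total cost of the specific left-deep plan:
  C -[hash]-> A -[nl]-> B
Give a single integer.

3760

step 1: scan C: cost=40, card=40
step 2: join A via hash
    card(P join A) = 40*40/(10) = 160
    cost = 40 + 2*40*6 + 40 = 560
step 3: join B via nl
    card(P join B) = 160*20/(10) = 320
    cost = 560 + 160*20 = 3760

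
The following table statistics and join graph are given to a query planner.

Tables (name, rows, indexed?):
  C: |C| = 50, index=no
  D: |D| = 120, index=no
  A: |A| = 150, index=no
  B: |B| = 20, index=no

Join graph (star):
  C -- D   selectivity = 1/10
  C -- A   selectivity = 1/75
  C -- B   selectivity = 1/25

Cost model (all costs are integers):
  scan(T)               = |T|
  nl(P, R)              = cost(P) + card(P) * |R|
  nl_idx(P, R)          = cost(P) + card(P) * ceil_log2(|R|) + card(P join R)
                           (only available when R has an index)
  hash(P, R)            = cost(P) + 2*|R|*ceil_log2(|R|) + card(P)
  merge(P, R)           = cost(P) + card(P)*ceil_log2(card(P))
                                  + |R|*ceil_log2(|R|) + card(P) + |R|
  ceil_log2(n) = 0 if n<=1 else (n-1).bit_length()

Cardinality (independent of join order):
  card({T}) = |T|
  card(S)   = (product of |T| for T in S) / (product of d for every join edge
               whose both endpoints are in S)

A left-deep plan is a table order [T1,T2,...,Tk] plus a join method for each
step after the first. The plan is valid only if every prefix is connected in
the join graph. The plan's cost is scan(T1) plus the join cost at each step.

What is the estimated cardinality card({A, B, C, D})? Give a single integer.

960

Tables in S: A(150), B(20), C(50), D(120)
Edges inside S: C-D(d=10), C-A(d=75), C-B(d=25)
numerator = 150 * 20 * 50 * 120 = 18000000
denominator = 10 * 75 * 25 = 18750
card(S) = 18000000 / 18750 = 960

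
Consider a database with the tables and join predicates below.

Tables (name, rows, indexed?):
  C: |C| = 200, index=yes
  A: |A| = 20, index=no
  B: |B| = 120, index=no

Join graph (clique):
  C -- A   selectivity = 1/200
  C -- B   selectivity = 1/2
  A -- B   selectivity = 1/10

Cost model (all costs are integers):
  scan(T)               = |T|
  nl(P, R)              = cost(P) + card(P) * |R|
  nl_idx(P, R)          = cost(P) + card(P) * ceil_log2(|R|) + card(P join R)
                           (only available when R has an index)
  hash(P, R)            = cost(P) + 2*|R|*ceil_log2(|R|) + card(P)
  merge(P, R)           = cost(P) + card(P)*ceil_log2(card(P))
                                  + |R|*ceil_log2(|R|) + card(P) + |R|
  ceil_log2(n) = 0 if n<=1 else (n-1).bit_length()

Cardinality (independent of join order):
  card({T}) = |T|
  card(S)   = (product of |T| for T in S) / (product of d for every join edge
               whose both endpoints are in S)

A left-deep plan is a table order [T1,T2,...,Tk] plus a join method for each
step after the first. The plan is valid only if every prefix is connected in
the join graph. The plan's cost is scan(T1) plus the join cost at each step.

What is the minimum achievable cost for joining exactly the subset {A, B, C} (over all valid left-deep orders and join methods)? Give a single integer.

Selinger DP over subsets of {A,B,C}:
  {C}: scan cost=200, card=200
  {A}: scan cost=20, card=20
  {B}: scan cost=120, card=120
  {AC}: card=20; try (C,nl_idx)→200, (A,hash)→600, (C,merge)→1940, (A,merge)→2120, (C,hash)→3240, (C,nl)→4020 …(+1); best=200 via (C,nl_idx)
  {BC}: card=12000; try (B,hash)→2080, (C,merge)→2880, (B,merge)→2960, (C,hash)→3440, (C,nl_idx)→13080, (C,nl)→24120 …(+1); best=2080 via (B,hash)
  {AB}: card=240; try (A,hash)→440, (B,merge)→1100, (A,merge)→1200, (B,hash)→1720, (B,nl)→2420, (A,nl)→2520; best=440 via (A,hash)
  {ABC}: card=120; try (B,merge)→1280, (B,hash)→1900, (C,nl_idx)→2480, (B,nl)→2600, (C,hash)→3880, (C,merge)→4400 …(+4); best=1280 via (B,merge)

1280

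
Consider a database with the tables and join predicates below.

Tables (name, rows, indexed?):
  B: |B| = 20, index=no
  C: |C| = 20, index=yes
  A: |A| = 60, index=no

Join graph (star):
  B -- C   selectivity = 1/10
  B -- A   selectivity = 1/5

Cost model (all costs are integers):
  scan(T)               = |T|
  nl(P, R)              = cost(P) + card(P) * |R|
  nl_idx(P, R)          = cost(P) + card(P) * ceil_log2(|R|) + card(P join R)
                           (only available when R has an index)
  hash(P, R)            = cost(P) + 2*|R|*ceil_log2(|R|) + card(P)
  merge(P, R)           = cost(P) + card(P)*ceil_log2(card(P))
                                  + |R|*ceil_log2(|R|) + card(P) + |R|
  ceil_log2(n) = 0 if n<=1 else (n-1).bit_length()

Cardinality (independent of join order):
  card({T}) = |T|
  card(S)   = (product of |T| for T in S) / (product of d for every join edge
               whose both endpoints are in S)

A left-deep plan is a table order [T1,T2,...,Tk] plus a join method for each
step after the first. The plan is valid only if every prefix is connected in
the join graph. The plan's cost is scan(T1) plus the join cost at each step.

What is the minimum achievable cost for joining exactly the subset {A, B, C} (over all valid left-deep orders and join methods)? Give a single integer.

Selinger DP over subsets of {A,B,C}:
  {B}: scan cost=20, card=20
  {C}: scan cost=20, card=20
  {A}: scan cost=60, card=60
  {BC}: card=40; try (C,nl_idx)→160, (C,hash)→240, (B,hash)→240, (C,merge)→260, (B,merge)→260, (C,nl)→420 …(+1); best=160 via (C,nl_idx)
  {AB}: card=240; try (B,hash)→320, (A,merge)→560, (B,merge)→600, (A,hash)→760, (A,nl)→1220, (B,nl)→1260; best=320 via (B,hash)
  {ABC}: card=480; try (C,hash)→760, (A,merge)→860, (A,hash)→920, (C,nl_idx)→2000, (A,nl)→2560, (C,merge)→2600 …(+1); best=760 via (C,hash)

760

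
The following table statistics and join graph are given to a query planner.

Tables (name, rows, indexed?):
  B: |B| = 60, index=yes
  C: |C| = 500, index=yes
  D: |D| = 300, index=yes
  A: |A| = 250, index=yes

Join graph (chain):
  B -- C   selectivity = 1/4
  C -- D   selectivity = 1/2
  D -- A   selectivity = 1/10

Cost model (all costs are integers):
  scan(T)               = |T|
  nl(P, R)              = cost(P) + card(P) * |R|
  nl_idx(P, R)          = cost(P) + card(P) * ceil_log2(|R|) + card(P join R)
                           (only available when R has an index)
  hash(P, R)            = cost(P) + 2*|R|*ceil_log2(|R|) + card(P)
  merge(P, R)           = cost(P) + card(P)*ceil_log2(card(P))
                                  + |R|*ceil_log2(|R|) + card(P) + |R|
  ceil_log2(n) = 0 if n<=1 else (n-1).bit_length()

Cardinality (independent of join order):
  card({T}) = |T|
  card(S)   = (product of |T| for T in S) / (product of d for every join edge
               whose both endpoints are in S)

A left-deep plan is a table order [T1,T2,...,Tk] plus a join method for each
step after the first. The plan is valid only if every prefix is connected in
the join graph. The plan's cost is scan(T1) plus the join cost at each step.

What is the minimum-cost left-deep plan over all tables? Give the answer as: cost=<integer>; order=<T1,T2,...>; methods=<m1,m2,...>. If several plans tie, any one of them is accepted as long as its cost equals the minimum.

cost=1143620; order=C,B,D,A; methods=hash,hash,hash

Selinger DP (subsets sized 1..n):
  {B}: scan cost=60, card=60
  {C}: scan cost=500, card=500
  {D}: scan cost=300, card=300
  {A}: scan cost=250, card=250
  {BC}: card=7500; try (B,hash)→1720, (C,merge)→5480, (B,merge)→5920, (C,nl_idx)→8100, (C,hash)→9120, (B,nl_idx)→11000 …(+2); best=1720 via (B,hash)
  {CD}: card=75000; try (D,hash)→6400, (C,merge)→8300, (D,merge)→8500, (C,hash)→9600, (C,nl_idx)→78000, (D,nl_idx)→80000 …(+2); best=6400 via (D,hash)
  {AD}: card=7500; try (A,hash)→4600, (D,merge)→5500, (A,merge)→5550, (D,hash)→5900, (D,nl_idx)→10000, (A,nl_idx)→10200 …(+2); best=4600 via (A,hash)
  {BCD}: card=1125000; try (D,hash)→14620, (B,hash)→82120, (D,merge)→109720, (D,nl_idx)→1194220, (B,merge)→1356820, (B,nl_idx)→1581400 …(+2); best=14620 via (D,hash)
  {ACD}: card=1875000; try (C,hash)→21100, (A,hash)→85400, (C,merge)→114600, (A,merge)→1358650, (C,nl_idx)→1947100, (A,nl_idx)→2481400 …(+2); best=21100 via (C,hash)
  {ABCD}: card=28125000; try (A,hash)→1143620, (B,hash)→1896820, (A,merge)→24766870, (A,nl_idx)→37139620, (B,nl_idx)→39396100, (B,merge)→41271520 …(+2); best=1143620 via (A,hash)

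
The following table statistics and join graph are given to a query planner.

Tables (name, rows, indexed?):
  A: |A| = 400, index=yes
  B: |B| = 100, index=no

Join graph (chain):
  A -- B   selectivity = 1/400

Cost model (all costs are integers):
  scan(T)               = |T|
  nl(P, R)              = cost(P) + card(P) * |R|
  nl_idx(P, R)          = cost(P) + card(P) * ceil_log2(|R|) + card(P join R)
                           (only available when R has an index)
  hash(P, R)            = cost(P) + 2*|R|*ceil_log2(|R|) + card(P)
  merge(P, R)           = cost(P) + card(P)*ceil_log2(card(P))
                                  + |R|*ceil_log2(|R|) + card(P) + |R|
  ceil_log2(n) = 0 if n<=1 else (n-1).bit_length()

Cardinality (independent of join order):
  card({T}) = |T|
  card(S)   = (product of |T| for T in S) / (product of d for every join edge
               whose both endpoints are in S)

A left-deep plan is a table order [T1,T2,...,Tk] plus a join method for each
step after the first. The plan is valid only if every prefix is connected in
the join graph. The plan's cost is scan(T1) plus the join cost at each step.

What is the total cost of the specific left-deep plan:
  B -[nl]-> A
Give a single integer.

step 1: scan B: cost=100, card=100
step 2: join A via nl
    card(P join A) = 100*400/(400) = 100
    cost = 100 + 100*400 = 40100

40100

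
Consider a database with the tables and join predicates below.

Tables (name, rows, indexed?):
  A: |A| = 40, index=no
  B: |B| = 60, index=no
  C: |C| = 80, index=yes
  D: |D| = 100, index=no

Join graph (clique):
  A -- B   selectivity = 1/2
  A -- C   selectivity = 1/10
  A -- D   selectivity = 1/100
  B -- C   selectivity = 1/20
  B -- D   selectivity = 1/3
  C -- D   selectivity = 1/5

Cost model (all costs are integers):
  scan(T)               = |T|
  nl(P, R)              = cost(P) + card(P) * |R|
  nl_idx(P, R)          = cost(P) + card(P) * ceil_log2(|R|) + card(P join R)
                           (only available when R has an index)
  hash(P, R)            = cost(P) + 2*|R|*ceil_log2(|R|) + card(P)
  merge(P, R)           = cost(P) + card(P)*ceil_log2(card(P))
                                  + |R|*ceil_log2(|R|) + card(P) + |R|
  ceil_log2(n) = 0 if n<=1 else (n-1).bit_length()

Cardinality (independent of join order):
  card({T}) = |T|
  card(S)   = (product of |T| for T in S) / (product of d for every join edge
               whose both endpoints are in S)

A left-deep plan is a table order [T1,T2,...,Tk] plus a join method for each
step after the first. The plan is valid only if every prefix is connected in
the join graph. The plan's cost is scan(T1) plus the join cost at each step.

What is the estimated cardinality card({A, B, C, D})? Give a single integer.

Tables in S: A(40), B(60), C(80), D(100)
Edges inside S: A-B(d=2), A-C(d=10), A-D(d=100), B-C(d=20), B-D(d=3), C-D(d=5)
numerator = 40 * 60 * 80 * 100 = 19200000
denominator = 2 * 10 * 100 * 20 * 3 * 5 = 600000
card(S) = 19200000 / 600000 = 32

32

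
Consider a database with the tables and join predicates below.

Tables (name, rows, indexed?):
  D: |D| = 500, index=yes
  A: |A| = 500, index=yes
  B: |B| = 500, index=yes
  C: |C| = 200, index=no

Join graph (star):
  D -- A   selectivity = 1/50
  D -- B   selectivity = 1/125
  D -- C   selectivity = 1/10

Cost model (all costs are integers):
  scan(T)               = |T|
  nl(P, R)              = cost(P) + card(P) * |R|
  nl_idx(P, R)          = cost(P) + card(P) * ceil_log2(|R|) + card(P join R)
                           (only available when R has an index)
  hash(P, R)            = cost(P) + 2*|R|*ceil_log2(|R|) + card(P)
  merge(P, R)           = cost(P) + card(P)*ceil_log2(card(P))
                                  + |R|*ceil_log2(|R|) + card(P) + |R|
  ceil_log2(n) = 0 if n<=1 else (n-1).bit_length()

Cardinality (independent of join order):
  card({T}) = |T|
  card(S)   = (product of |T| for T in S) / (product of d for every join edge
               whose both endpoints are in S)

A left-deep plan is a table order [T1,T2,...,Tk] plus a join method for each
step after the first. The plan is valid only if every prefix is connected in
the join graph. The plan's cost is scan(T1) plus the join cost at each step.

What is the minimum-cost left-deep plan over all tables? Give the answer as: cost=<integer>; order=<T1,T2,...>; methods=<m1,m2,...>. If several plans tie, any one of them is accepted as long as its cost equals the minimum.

Selinger DP (subsets sized 1..n):
  {D}: scan cost=500, card=500
  {A}: scan cost=500, card=500
  {B}: scan cost=500, card=500
  {C}: scan cost=200, card=200
  {AD}: card=5000; try (D,hash)→10000, (D,nl_idx)→10000, (A,hash)→10000, (A,nl_idx)→10000, (D,merge)→10500, (A,merge)→10500 …(+2); best=10000 via (D,hash)
  {BD}: card=2000; try (D,nl_idx)→7000, (B,nl_idx)→7000, (D,hash)→10000, (B,hash)→10000, (D,merge)→10500, (B,merge)→10500 …(+2); best=7000 via (D,nl_idx)
  {CD}: card=10000; try (C,hash)→4200, (D,merge)→7000, (C,merge)→7300, (D,hash)→9400, (D,nl_idx)→12000, (D,nl)→100200 …(+1); best=4200 via (C,hash)
  {ABD}: card=20000; try (A,hash)→18000, (B,hash)→24000, (A,merge)→36000, (A,nl_idx)→45000, (B,nl_idx)→75000, (B,merge)→85000 …(+2); best=18000 via (A,hash)
  {ACD}: card=100000; try (C,hash)→18200, (A,hash)→23200, (C,merge)→81800, (A,merge)→159200, (A,nl_idx)→194200, (C,nl)→1010000 …(+1); best=18200 via (C,hash)
  {BCD}: card=40000; try (C,hash)→12200, (B,hash)→23200, (C,merge)→32800, (B,nl_idx)→134200, (B,merge)→159200, (C,nl)→407000 …(+1); best=12200 via (C,hash)
  {ABCD}: card=400000; try (C,hash)→41200, (A,hash)→61200, (B,hash)→127200, (C,merge)→339800, (A,merge)→697200, (A,nl_idx)→772200 …(+5); best=41200 via (C,hash)

cost=41200; order=B,D,A,C; methods=nl_idx,hash,hash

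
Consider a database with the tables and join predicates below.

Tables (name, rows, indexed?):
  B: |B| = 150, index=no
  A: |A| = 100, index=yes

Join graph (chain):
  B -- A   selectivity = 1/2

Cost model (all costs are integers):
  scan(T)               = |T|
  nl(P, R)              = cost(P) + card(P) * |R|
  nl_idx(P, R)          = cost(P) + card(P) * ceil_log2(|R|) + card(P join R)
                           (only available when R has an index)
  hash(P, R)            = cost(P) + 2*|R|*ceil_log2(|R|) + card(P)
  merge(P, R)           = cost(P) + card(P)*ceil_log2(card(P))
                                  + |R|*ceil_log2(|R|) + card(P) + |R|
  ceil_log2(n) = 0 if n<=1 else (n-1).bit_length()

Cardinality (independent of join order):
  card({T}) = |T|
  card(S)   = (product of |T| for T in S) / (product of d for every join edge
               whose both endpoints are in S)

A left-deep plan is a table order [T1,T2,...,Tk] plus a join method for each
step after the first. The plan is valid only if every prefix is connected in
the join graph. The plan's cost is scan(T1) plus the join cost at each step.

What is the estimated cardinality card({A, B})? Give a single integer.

7500

Tables in S: A(100), B(150)
Edges inside S: B-A(d=2)
numerator = 100 * 150 = 15000
denominator = 2 = 2
card(S) = 15000 / 2 = 7500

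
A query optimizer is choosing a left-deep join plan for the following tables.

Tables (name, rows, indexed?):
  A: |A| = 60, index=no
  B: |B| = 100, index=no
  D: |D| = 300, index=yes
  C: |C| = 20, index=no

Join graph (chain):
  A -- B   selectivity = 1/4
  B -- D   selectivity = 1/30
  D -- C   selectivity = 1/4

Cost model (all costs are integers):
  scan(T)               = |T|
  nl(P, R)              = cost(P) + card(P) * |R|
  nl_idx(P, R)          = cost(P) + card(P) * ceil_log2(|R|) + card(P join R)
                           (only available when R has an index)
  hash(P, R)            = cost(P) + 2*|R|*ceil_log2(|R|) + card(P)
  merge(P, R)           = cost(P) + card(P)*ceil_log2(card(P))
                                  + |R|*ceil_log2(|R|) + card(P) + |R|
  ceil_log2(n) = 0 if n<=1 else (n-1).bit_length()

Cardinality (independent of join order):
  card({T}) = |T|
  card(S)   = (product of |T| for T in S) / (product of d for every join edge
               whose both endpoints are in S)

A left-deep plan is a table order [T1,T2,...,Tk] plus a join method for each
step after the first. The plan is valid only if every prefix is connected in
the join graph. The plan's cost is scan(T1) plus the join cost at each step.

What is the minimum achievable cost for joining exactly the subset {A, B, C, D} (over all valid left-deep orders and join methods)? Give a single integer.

8920

Selinger DP over subsets of {A,B,C,D}:
  {A}: scan cost=60, card=60
  {B}: scan cost=100, card=100
  {D}: scan cost=300, card=300
  {C}: scan cost=20, card=20
  {AB}: card=1500; try (A,hash)→920, (B,merge)→1280, (A,merge)→1320, (B,hash)→1520, (B,nl)→6060, (A,nl)→6100; best=920 via (A,hash)
  {BD}: card=1000; try (D,nl_idx)→2000, (B,hash)→2000, (D,merge)→3900, (B,merge)→4100, (D,hash)→5600, (D,nl)→30100 …(+1); best=2000 via (D,nl_idx)
  {CD}: card=1500; try (C,hash)→800, (D,nl_idx)→1700, (D,merge)→3140, (C,merge)→3420, (D,hash)→5440, (D,nl)→6020 …(+1); best=800 via (C,hash)
  {ABD}: card=15000; try (A,hash)→3720, (D,hash)→7820, (A,merge)→13420, (D,merge)→21920, (D,nl_idx)→29420, (A,nl)→62000 …(+1); best=3720 via (A,hash)
  {BCD}: card=5000; try (C,hash)→3200, (B,hash)→3700, (C,merge)→13120, (B,merge)→19600, (C,nl)→22000, (B,nl)→150800; best=3200 via (C,hash)
  {ABCD}: card=75000; try (A,hash)→8920, (C,hash)→18920, (A,merge)→73620, (C,merge)→228840, (A,nl)→303200, (C,nl)→303720; best=8920 via (A,hash)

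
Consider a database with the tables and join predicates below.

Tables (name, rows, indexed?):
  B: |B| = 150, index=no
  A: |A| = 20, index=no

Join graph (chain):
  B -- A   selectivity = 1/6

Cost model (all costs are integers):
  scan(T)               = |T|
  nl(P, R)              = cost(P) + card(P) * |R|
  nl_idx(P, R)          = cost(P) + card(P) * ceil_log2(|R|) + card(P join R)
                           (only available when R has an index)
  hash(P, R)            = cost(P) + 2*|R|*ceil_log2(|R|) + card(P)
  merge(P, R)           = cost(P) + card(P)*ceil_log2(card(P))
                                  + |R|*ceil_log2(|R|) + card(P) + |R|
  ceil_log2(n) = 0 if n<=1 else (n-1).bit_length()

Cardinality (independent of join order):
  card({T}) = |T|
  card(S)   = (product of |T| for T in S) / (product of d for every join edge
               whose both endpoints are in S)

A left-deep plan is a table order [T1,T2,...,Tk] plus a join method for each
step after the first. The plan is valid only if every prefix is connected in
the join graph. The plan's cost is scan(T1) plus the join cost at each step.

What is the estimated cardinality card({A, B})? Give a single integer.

500

Tables in S: A(20), B(150)
Edges inside S: B-A(d=6)
numerator = 20 * 150 = 3000
denominator = 6 = 6
card(S) = 3000 / 6 = 500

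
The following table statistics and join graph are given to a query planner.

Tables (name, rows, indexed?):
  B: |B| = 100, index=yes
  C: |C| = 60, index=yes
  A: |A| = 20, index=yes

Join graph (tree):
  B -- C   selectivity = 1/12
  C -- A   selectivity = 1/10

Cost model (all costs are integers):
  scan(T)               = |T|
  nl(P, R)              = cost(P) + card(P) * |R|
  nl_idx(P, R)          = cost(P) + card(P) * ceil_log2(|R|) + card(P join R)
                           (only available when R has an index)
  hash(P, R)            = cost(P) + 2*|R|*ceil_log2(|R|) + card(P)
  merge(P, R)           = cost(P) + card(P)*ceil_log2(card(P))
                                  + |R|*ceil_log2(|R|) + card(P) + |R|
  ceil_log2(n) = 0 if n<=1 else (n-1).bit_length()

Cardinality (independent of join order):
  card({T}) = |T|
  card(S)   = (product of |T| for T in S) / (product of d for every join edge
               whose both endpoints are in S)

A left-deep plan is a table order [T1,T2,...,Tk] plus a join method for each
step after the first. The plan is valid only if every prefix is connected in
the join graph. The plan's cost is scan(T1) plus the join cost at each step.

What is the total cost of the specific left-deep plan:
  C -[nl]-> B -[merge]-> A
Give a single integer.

11180

step 1: scan C: cost=60, card=60
step 2: join B via nl
    card(P join B) = 60*100/(12) = 500
    cost = 60 + 60*100 = 6060
step 3: join A via merge
    card(P join A) = 500*20/(10) = 1000
    cost = 6060 + 500*9 + 20*5 + 500 + 20 = 11180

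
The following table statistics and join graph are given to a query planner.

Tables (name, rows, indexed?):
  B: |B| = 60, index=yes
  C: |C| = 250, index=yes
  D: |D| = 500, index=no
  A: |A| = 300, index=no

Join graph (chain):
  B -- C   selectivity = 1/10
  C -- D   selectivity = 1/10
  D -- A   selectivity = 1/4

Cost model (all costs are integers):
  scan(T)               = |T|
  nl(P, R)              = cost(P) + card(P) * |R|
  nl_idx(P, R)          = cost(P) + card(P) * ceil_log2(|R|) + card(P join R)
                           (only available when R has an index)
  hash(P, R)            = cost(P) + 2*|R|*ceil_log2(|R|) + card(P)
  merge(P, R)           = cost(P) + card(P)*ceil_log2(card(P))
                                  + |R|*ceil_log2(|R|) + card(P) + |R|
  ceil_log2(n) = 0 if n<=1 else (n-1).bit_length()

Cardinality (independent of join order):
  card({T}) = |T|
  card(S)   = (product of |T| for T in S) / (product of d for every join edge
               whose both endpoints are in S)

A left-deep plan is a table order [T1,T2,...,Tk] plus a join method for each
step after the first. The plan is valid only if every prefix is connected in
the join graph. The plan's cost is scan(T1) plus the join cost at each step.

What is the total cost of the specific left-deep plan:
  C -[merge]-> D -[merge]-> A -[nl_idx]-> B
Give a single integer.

step 1: scan C: cost=250, card=250
step 2: join D via merge
    card(P join D) = 250*500/(10) = 12500
    cost = 250 + 250*8 + 500*9 + 250 + 500 = 7500
step 3: join A via merge
    card(P join A) = 12500*300/(4) = 937500
    cost = 7500 + 12500*14 + 300*9 + 12500 + 300 = 198000
step 4: join B via nl_idx
    card(P join B) = 937500*60/(10) = 5625000
    cost = 198000 + 937500*6 + 5625000 = 11448000

11448000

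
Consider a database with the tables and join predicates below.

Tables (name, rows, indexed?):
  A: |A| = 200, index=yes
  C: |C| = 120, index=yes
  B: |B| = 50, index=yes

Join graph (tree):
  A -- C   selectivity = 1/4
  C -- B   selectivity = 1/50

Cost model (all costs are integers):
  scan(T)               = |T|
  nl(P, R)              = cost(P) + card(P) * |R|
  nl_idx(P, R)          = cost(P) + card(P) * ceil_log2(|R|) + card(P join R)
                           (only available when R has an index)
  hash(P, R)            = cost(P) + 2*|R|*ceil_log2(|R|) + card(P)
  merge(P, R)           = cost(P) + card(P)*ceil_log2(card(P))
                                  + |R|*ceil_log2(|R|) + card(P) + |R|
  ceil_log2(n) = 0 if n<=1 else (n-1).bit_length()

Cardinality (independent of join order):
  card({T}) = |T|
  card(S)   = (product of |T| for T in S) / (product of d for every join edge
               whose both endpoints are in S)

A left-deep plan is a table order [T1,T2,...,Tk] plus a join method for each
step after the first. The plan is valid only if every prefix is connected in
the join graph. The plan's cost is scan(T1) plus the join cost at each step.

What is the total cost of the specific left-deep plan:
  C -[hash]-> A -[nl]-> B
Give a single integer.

step 1: scan C: cost=120, card=120
step 2: join A via hash
    card(P join A) = 120*200/(4) = 6000
    cost = 120 + 2*200*8 + 120 = 3440
step 3: join B via nl
    card(P join B) = 6000*50/(50) = 6000
    cost = 3440 + 6000*50 = 303440

303440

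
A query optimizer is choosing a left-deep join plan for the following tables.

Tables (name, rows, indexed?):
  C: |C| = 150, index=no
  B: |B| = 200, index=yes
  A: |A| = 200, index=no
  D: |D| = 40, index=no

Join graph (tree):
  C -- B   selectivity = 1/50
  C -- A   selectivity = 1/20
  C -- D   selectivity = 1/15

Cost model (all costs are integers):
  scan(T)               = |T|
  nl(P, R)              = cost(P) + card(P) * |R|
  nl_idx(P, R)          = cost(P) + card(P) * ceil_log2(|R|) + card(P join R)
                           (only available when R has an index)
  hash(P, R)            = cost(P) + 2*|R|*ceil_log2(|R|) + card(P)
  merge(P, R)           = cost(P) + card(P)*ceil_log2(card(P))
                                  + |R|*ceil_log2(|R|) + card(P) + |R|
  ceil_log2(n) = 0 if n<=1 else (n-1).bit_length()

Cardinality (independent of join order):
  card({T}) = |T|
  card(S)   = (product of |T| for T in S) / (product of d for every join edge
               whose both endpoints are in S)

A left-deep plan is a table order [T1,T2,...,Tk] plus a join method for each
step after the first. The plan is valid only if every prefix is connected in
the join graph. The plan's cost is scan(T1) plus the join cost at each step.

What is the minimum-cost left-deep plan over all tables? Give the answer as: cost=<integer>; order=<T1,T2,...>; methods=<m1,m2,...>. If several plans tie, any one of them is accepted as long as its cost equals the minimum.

Selinger DP (subsets sized 1..n):
  {C}: scan cost=150, card=150
  {B}: scan cost=200, card=200
  {A}: scan cost=200, card=200
  {D}: scan cost=40, card=40
  {BC}: card=600; try (B,nl_idx)→1950, (C,hash)→2800, (B,merge)→3300, (C,merge)→3350, (B,hash)→3500, (B,nl)→30150 …(+1); best=1950 via (B,nl_idx)
  {AC}: card=1500; try (C,hash)→2800, (A,merge)→3300, (C,merge)→3350, (A,hash)→3500, (A,nl)→30150, (C,nl)→30200; best=2800 via (C,hash)
  {CD}: card=400; try (D,hash)→780, (C,merge)→1670, (D,merge)→1780, (C,hash)→2480, (C,nl)→6040, (D,nl)→6150; best=780 via (D,hash)
  {ABC}: card=6000; try (A,hash)→5750, (B,hash)→7500, (A,merge)→10350, (B,nl_idx)→20800, (B,merge)→22600, (A,nl)→121950 …(+1); best=5750 via (A,hash)
  {BCD}: card=1600; try (D,hash)→3030, (B,hash)→4380, (B,nl_idx)→5580, (B,merge)→6580, (D,merge)→8830, (D,nl)→25950 …(+1); best=3030 via (D,hash)
  {ACD}: card=4000; try (A,hash)→4380, (D,hash)→4780, (A,merge)→6580, (D,merge)→21080, (D,nl)→62800, (A,nl)→80780; best=4380 via (A,hash)
  {ABCD}: card=16000; try (A,hash)→7830, (B,hash)→11580, (D,hash)→12230, (A,merge)→24030, (B,nl_idx)→52380, (B,merge)→58180 …(+4); best=7830 via (A,hash)

cost=7830; order=C,B,D,A; methods=nl_idx,hash,hash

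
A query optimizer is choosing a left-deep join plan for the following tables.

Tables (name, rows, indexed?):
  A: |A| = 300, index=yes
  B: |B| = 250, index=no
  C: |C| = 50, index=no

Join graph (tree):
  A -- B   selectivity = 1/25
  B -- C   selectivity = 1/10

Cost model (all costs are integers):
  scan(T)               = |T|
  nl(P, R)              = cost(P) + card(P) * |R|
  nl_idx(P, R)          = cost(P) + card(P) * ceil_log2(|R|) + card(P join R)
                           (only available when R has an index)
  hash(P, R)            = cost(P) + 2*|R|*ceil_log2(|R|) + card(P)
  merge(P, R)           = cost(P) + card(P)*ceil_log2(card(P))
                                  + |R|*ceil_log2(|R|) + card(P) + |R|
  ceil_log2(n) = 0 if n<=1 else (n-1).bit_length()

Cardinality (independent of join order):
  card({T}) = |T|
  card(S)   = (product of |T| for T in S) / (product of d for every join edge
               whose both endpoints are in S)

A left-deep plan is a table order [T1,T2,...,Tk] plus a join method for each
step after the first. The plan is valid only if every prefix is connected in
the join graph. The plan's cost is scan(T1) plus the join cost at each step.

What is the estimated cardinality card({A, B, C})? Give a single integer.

15000

Tables in S: A(300), B(250), C(50)
Edges inside S: A-B(d=25), B-C(d=10)
numerator = 300 * 250 * 50 = 3750000
denominator = 25 * 10 = 250
card(S) = 3750000 / 250 = 15000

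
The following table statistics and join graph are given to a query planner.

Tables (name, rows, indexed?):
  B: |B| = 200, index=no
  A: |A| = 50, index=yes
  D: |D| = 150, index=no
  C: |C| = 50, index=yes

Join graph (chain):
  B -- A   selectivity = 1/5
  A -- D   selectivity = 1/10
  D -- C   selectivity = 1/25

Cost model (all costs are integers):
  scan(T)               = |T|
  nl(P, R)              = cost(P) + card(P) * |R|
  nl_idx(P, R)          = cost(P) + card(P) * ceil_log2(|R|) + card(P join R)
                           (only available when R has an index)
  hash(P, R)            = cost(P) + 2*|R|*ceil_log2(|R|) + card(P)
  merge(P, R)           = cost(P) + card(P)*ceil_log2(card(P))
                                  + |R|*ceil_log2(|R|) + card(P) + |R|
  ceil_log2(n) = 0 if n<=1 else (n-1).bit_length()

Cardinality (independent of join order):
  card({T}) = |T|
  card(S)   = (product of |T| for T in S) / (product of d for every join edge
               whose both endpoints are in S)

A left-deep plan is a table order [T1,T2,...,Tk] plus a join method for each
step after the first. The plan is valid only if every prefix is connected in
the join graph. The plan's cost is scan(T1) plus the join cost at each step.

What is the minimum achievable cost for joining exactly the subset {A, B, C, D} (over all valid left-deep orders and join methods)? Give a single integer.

6500

Selinger DP over subsets of {A,B,C,D}:
  {B}: scan cost=200, card=200
  {A}: scan cost=50, card=50
  {D}: scan cost=150, card=150
  {C}: scan cost=50, card=50
  {AB}: card=2000; try (A,hash)→1000, (B,merge)→2200, (A,merge)→2350, (B,hash)→3300, (A,nl_idx)→3400, (B,nl)→10050 …(+1); best=1000 via (A,hash)
  {AD}: card=750; try (A,hash)→900, (D,merge)→1750, (A,nl_idx)→1800, (A,merge)→1850, (D,hash)→2500, (D,nl)→7550 …(+1); best=900 via (A,hash)
  {CD}: card=300; try (C,hash)→900, (C,nl_idx)→1350, (D,merge)→1750, (C,merge)→1850, (D,hash)→2500, (D,nl)→7550 …(+1); best=900 via (C,hash)
  {ABD}: card=30000; try (B,hash)→4850, (D,hash)→5400, (B,merge)→10950, (D,merge)→26350, (B,nl)→150900, (D,nl)→301000; best=4850 via (B,hash)
  {ACD}: card=1500; try (A,hash)→1800, (C,hash)→2250, (A,nl_idx)→4200, (A,merge)→4250, (C,nl_idx)→6900, (C,merge)→9500 …(+2); best=1800 via (A,hash)
  {ABCD}: card=60000; try (B,hash)→6500, (B,merge)→21600, (C,hash)→35450, (C,nl_idx)→244850, (B,nl)→301800, (C,merge)→485200 …(+1); best=6500 via (B,hash)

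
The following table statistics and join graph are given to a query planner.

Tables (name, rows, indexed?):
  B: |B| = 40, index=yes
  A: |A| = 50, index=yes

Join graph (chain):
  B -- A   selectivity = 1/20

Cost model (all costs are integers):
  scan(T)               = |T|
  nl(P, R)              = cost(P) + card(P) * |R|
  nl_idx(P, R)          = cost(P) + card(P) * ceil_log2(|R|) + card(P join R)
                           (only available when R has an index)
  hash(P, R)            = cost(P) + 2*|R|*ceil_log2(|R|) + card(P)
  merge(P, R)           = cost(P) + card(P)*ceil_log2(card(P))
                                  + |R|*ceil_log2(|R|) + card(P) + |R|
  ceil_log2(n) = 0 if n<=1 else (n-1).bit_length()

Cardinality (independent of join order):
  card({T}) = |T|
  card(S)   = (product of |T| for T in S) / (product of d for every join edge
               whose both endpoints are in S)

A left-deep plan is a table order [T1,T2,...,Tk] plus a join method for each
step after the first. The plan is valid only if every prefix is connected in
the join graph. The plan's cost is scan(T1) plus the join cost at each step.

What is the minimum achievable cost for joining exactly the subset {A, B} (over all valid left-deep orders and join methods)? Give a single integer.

380

Selinger DP over subsets of {A,B}:
  {B}: scan cost=40, card=40
  {A}: scan cost=50, card=50
  {AB}: card=100; try (A,nl_idx)→380, (B,nl_idx)→450, (B,hash)→580, (A,merge)→670, (B,merge)→680, (A,hash)→680 …(+2); best=380 via (A,nl_idx)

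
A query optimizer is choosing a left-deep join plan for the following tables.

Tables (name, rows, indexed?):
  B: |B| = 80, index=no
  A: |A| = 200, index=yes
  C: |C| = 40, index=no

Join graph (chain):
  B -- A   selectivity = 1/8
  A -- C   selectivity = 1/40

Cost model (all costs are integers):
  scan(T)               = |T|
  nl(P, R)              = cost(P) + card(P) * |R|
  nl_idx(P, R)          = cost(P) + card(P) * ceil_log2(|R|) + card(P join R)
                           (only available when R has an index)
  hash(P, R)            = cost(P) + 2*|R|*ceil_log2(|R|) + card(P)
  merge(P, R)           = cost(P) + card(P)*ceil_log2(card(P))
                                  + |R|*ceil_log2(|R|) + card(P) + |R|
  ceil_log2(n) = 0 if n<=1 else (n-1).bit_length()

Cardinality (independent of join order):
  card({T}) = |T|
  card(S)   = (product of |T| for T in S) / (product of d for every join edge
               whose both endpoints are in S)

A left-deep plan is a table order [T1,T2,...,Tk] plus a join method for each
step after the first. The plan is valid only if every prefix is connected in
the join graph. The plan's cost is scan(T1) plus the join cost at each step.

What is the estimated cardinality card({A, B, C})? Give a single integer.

Tables in S: A(200), B(80), C(40)
Edges inside S: B-A(d=8), A-C(d=40)
numerator = 200 * 80 * 40 = 640000
denominator = 8 * 40 = 320
card(S) = 640000 / 320 = 2000

2000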